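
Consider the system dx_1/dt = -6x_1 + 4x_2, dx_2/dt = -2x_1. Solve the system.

x_1(t) = -2C_1e^(-4t) - C_2e^(-2t), x_2(t) = -C_1e^(-4t) - C_2e^(-2t)

Coefficient matrix A = [[-6, 4], [-2, 0]].
Characteristic polynomial det(A - λI) = λ^2 + 6λ + 8 = 0.
Eigenvalues λ = -4, -2.
For λ=-4: (A-λI) row 1 is [-2, 4], so an eigenvector is (-2, -1).
For λ=-2: (A-λI) row 1 is [-4, 4], so an eigenvector is (-1, -1).
General solution: C_1e^(-4t)(-2,-1) + C_2e^(-2t)(-1,-1).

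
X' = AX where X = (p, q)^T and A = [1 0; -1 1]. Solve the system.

p(t) = -C_2e^(t), q(t) = C_1e^(t) + C_2te^(t) - 3C_2e^(t)

Coefficient matrix A = [[1, 0], [-1, 1]].
Characteristic polynomial det(A - λI) = λ^2 - 2λ + 1 = 0.
Single eigenvalue λ = 1 with algebraic multiplicity 2.
Eigenvector v = (0,1); generalized eigenvector w with (A-λI)w=v is (-1,-3).
General solution: e^(t)[C_1·v + C_2·(t·v + w)].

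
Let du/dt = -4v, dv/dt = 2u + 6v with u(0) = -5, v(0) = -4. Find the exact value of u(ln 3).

A = [[0,-4],[2,6]]; eigenvalues λ = 4, 2.
Eigenvectors: (-1,1) for λ=4, (2,-1) for λ=2.
From the initial condition, c_1 = -13, c_2 = -9.
u(ln 3) = (-13)(3^4)(-1) + (-9)(3^2)(2) = 891.

891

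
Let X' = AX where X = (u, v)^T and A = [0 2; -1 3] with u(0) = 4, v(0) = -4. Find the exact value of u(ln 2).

A = [[0,2],[-1,3]]; eigenvalues λ = 1, 2.
Eigenvectors: (-2,-1) for λ=1, (-1,-1) for λ=2.
From the initial condition, c_1 = -8, c_2 = 12.
u(ln 2) = (-8)(2^1)(-2) + (12)(2^2)(-1) = -16.

-16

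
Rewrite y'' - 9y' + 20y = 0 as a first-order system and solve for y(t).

y(t) = K_1e^(4t) + K_2e^(5t)

Let x_1 = y, x_2 = y'. Then x_1' = x_2 and x_2' = -20x_1 + 9x_2.
A = [[0,1],[-20,9]]; det(A-λI) = λ^2 - 9λ + 20.
Eigenvalues λ = 4, 5 with eigenvectors (1,4), (1,5).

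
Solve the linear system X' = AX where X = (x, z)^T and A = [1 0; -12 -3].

x(t) = -K_1e^(t), z(t) = 3K_1e^(t) - K_2e^(-3t)

Coefficient matrix A = [[1, 0], [-12, -3]].
Characteristic polynomial det(A - λI) = λ^2 + 2λ - 3 = 0.
Eigenvalues λ = 1, -3.
For λ=1: (A-λI) row 2 is [-12, -4], so an eigenvector is (-1, 3).
For λ=-3: (A-λI) row 1 is [4, 0], so an eigenvector is (0, -1).
General solution: K_1e^(t)(-1,3) + K_2e^(-3t)(0,-1).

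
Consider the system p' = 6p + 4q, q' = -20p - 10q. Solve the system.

p(t) = c_1e^(-2t)sin(4t) - c_2e^(-2t)cos(4t), q(t) = -2c_1e^(-2t)sin(4t) + c_1e^(-2t)cos(4t) + c_2e^(-2t)sin(4t) + 2c_2e^(-2t)cos(4t)

Coefficient matrix A = [[6, 4], [-20, -10]].
Characteristic polynomial det(A - λI) = λ^2 + 4λ + 20 = 0.
Eigenvalues λ = -2 ± 4i (complex conjugate pair).
For λ=-2+4i: an eigenvector is (0,1) - i(1,-2) = (0 - i, 1 + 2i).
A real fundamental pair from Re and Im of e^((-2+4i)t)v: X_1 = e^(-2t)(cos(4t)·(0,1) + sin(4t)·(1,-2)), X_2 = e^(-2t)(sin(4t)·(0,1) - cos(4t)·(1,-2)).
General solution: c_1X_1 + c_2X_2.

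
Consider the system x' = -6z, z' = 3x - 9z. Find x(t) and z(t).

x(t) = -K_1e^(-6t) + 2K_2e^(-3t), z(t) = -K_1e^(-6t) + K_2e^(-3t)

Coefficient matrix A = [[0, -6], [3, -9]].
Characteristic polynomial det(A - λI) = λ^2 + 9λ + 18 = 0.
Eigenvalues λ = -6, -3.
For λ=-6: (A-λI) row 1 is [6, -6], so an eigenvector is (-1, -1).
For λ=-3: (A-λI) row 1 is [3, -6], so an eigenvector is (2, 1).
General solution: K_1e^(-6t)(-1,-1) + K_2e^(-3t)(2,1).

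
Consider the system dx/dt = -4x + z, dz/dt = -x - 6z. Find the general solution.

Coefficient matrix A = [[-4, 1], [-1, -6]].
Characteristic polynomial det(A - λI) = λ^2 + 10λ + 25 = 0.
Single eigenvalue λ = -5 with algebraic multiplicity 2.
Eigenvector v = (-1,1); generalized eigenvector w with (A-λI)w=v is (-3,2).
General solution: e^(-5t)[K_1·v + K_2·(t·v + w)].

x(t) = -K_1e^(-5t) - K_2te^(-5t) - 3K_2e^(-5t), z(t) = K_1e^(-5t) + K_2te^(-5t) + 2K_2e^(-5t)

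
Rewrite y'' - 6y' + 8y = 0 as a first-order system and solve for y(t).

y(t) = c_1e^(4t) + c_2e^(2t)

Let x_1 = y, x_2 = y'. Then x_1' = x_2 and x_2' = -8x_1 + 6x_2.
A = [[0,1],[-8,6]]; det(A-λI) = λ^2 - 6λ + 8.
Eigenvalues λ = 4, 2 with eigenvectors (1,4), (1,2).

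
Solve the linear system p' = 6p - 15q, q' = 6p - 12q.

p(t) = -C_1e^(-3t)sin(3t) - 2C_1e^(-3t)cos(3t) - 2C_2e^(-3t)sin(3t) + C_2e^(-3t)cos(3t), q(t) = -C_1e^(-3t)sin(3t) - C_1e^(-3t)cos(3t) - C_2e^(-3t)sin(3t) + C_2e^(-3t)cos(3t)

Coefficient matrix A = [[6, -15], [6, -12]].
Characteristic polynomial det(A - λI) = λ^2 + 6λ + 18 = 0.
Eigenvalues λ = -3 ± 3i (complex conjugate pair).
For λ=-3+3i: an eigenvector is (-2,-1) - i(-1,-1) = (-2 + i, -1 + i).
A real fundamental pair from Re and Im of e^((-3+3i)t)v: X_1 = e^(-3t)(cos(3t)·(-2,-1) + sin(3t)·(-1,-1)), X_2 = e^(-3t)(sin(3t)·(-2,-1) - cos(3t)·(-1,-1)).
General solution: C_1X_1 + C_2X_2.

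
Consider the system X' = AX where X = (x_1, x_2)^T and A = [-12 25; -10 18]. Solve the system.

x_1(t) = -2K_1e^(3t)sin(5t) - K_1e^(3t)cos(5t) - K_2e^(3t)sin(5t) + 2K_2e^(3t)cos(5t), x_2(t) = -K_1e^(3t)sin(5t) - K_1e^(3t)cos(5t) - K_2e^(3t)sin(5t) + K_2e^(3t)cos(5t)

Coefficient matrix A = [[-12, 25], [-10, 18]].
Characteristic polynomial det(A - λI) = λ^2 - 6λ + 34 = 0.
Eigenvalues λ = 3 ± 5i (complex conjugate pair).
For λ=3+5i: an eigenvector is (-1,-1) - i(-2,-1) = (-1 + 2i, -1 + i).
A real fundamental pair from Re and Im of e^((3+5i)t)v: X_1 = e^(3t)(cos(5t)·(-1,-1) + sin(5t)·(-2,-1)), X_2 = e^(3t)(sin(5t)·(-1,-1) - cos(5t)·(-2,-1)).
General solution: K_1X_1 + K_2X_2.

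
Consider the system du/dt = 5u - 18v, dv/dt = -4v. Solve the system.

Coefficient matrix A = [[5, -18], [0, -4]].
Characteristic polynomial det(A - λI) = λ^2 - λ - 20 = 0.
Eigenvalues λ = 5, -4.
For λ=5: (A-λI) row 1 is [0, -18], so an eigenvector is (-1, 0).
For λ=-4: (A-λI) row 1 is [9, -18], so an eigenvector is (-2, -1).
General solution: c_1e^(5t)(-1,0) + c_2e^(-4t)(-2,-1).

u(t) = -c_1e^(5t) - 2c_2e^(-4t), v(t) = -c_2e^(-4t)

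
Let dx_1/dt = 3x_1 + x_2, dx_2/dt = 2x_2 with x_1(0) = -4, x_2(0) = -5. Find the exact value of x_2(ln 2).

A = [[3,1],[0,2]]; eigenvalues λ = 2, 3.
Eigenvectors: (-1,1) for λ=2, (1,0) for λ=3.
From the initial condition, c_1 = -5, c_2 = -9.
x_2(ln 2) = (-5)(2^2)(1) + (-9)(2^3)(0) = -20.

-20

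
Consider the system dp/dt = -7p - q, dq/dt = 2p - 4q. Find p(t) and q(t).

Coefficient matrix A = [[-7, -1], [2, -4]].
Characteristic polynomial det(A - λI) = λ^2 + 11λ + 30 = 0.
Eigenvalues λ = -6, -5.
For λ=-6: (A-λI) row 1 is [-1, -1], so an eigenvector is (1, -1).
For λ=-5: (A-λI) row 1 is [-2, -1], so an eigenvector is (1, -2).
General solution: C_1e^(-6t)(1,-1) + C_2e^(-5t)(1,-2).

p(t) = C_1e^(-6t) + C_2e^(-5t), q(t) = -C_1e^(-6t) - 2C_2e^(-5t)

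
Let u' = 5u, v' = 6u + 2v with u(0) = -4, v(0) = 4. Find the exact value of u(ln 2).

-128

A = [[5,0],[6,2]]; eigenvalues λ = 5, 2.
Eigenvectors: (-1,-2) for λ=5, (0,1) for λ=2.
From the initial condition, c_1 = 4, c_2 = 12.
u(ln 2) = (4)(2^5)(-1) + (12)(2^2)(0) = -128.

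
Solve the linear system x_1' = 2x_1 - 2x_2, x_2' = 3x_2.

Coefficient matrix A = [[2, -2], [0, 3]].
Characteristic polynomial det(A - λI) = λ^2 - 5λ + 6 = 0.
Eigenvalues λ = 2, 3.
For λ=2: (A-λI) row 1 is [0, -2], so an eigenvector is (1, 0).
For λ=3: (A-λI) row 1 is [-1, -2], so an eigenvector is (2, -1).
General solution: C_1e^(2t)(1,0) + C_2e^(3t)(2,-1).

x_1(t) = C_1e^(2t) + 2C_2e^(3t), x_2(t) = -C_2e^(3t)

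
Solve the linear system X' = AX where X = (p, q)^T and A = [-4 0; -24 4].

p(t) = -C_1e^(-4t), q(t) = -3C_1e^(-4t) + C_2e^(4t)

Coefficient matrix A = [[-4, 0], [-24, 4]].
Characteristic polynomial det(A - λI) = λ^2 - 16 = 0.
Eigenvalues λ = -4, 4.
For λ=-4: (A-λI) row 2 is [-24, 8], so an eigenvector is (-1, -3).
For λ=4: (A-λI) row 1 is [-8, 0], so an eigenvector is (0, 1).
General solution: C_1e^(-4t)(-1,-3) + C_2e^(4t)(0,1).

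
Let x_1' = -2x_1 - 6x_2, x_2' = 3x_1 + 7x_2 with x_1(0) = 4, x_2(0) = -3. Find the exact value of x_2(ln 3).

-165

A = [[-2,-6],[3,7]]; eigenvalues λ = 1, 4.
Eigenvectors: (-2,1) for λ=1, (-1,1) for λ=4.
From the initial condition, c_1 = -1, c_2 = -2.
x_2(ln 3) = (-1)(3^1)(1) + (-2)(3^4)(1) = -165.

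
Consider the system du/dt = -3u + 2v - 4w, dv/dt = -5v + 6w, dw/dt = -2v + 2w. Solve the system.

u(t) = K_1e^(-3t) + K_2e^(-t), v(t) = -3K_2e^(-t) + 2K_3e^(-2t), w(t) = -2K_2e^(-t) + K_3e^(-2t)

Coefficient matrix A = [[-3, 2, -4], [0, -5, 6], [0, -2, 2]].
det(A - λI) = 0 gives eigenvalues λ = -3, -1, -2.
For λ=-3: eigenvector (1,0,0).
For λ=-1: eigenvector (1,-3,-2).
For λ=-2: eigenvector (0,2,1).
General solution: K_1e^(-3t)(1,0,0) + K_2e^(-t)(1,-3,-2) + K_3e^(-2t)(0,2,1).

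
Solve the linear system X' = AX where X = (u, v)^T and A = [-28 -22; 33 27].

u(t) = -2C_1e^(5t) - C_2e^(-6t), v(t) = 3C_1e^(5t) + C_2e^(-6t)

Coefficient matrix A = [[-28, -22], [33, 27]].
Characteristic polynomial det(A - λI) = λ^2 + λ - 30 = 0.
Eigenvalues λ = 5, -6.
For λ=5: (A-λI) row 1 is [-33, -22], so an eigenvector is (-2, 3).
For λ=-6: (A-λI) row 1 is [-22, -22], so an eigenvector is (-1, 1).
General solution: C_1e^(5t)(-2,3) + C_2e^(-6t)(-1,1).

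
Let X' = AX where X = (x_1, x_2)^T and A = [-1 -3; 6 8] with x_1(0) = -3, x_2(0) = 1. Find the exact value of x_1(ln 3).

A = [[-1,-3],[6,8]]; eigenvalues λ = 2, 5.
Eigenvectors: (-1,1) for λ=2, (1,-2) for λ=5.
From the initial condition, c_1 = 5, c_2 = 2.
x_1(ln 3) = (5)(3^2)(-1) + (2)(3^5)(1) = 441.

441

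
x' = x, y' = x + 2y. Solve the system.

Coefficient matrix A = [[1, 0], [1, 2]].
Characteristic polynomial det(A - λI) = λ^2 - 3λ + 2 = 0.
Eigenvalues λ = 2, 1.
For λ=2: (A-λI) row 1 is [-1, 0], so an eigenvector is (0, 1).
For λ=1: (A-λI) row 2 is [1, 1], so an eigenvector is (1, -1).
General solution: C_1e^(2t)(0,1) + C_2e^(t)(1,-1).

x(t) = C_2e^(t), y(t) = C_1e^(2t) - C_2e^(t)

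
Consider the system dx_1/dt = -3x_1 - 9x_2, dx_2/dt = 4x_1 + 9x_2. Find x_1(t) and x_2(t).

x_1(t) = 3K_1e^(3t) + 3K_2te^(3t) - 2K_2e^(3t), x_2(t) = -2K_1e^(3t) - 2K_2te^(3t) + K_2e^(3t)

Coefficient matrix A = [[-3, -9], [4, 9]].
Characteristic polynomial det(A - λI) = λ^2 - 6λ + 9 = 0.
Single eigenvalue λ = 3 with algebraic multiplicity 2.
Eigenvector v = (3,-2); generalized eigenvector w with (A-λI)w=v is (-2,1).
General solution: e^(3t)[K_1·v + K_2·(t·v + w)].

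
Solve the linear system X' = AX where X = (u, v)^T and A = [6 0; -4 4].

Coefficient matrix A = [[6, 0], [-4, 4]].
Characteristic polynomial det(A - λI) = λ^2 - 10λ + 24 = 0.
Eigenvalues λ = 6, 4.
For λ=6: (A-λI) row 2 is [-4, -2], so an eigenvector is (1, -2).
For λ=4: (A-λI) row 1 is [2, 0], so an eigenvector is (0, -1).
General solution: c_1e^(6t)(1,-2) + c_2e^(4t)(0,-1).

u(t) = c_1e^(6t), v(t) = -2c_1e^(6t) - c_2e^(4t)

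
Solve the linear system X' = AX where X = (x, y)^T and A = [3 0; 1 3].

x(t) = C_2e^(3t), y(t) = C_1e^(3t) + C_2te^(3t) - 2C_2e^(3t)

Coefficient matrix A = [[3, 0], [1, 3]].
Characteristic polynomial det(A - λI) = λ^2 - 6λ + 9 = 0.
Single eigenvalue λ = 3 with algebraic multiplicity 2.
Eigenvector v = (0,1); generalized eigenvector w with (A-λI)w=v is (1,-2).
General solution: e^(3t)[C_1·v + C_2·(t·v + w)].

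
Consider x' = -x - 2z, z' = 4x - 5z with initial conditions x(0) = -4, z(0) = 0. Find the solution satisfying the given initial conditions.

x(t) = -4e^(-3t)sin(2t) - 4e^(-3t)cos(2t), z(t) = -8e^(-3t)sin(2t)

Coefficient matrix A = [[-1, -2], [4, -5]].
Characteristic polynomial det(A - λI) = λ^2 + 6λ + 13 = 0.
Eigenvalues λ = -3 ± 2i (complex conjugate pair).
For λ=-3+2i: an eigenvector is (0,1) - i(-1,-1) = (0 + i, 1 + i).
A real fundamental pair from Re and Im of e^((-3+2i)t)v: X_1 = e^(-3t)(cos(2t)·(0,1) + sin(2t)·(-1,-1)), X_2 = e^(-3t)(sin(2t)·(0,1) - cos(2t)·(-1,-1)).
General solution: c_1X_1 + c_2X_2.
Applying x(0)=-4, z(0)=0 gives c_1=4, c_2=-4.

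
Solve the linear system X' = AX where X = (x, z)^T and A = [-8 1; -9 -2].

Coefficient matrix A = [[-8, 1], [-9, -2]].
Characteristic polynomial det(A - λI) = λ^2 + 10λ + 25 = 0.
Single eigenvalue λ = -5 with algebraic multiplicity 2.
Eigenvector v = (1,3); generalized eigenvector w with (A-λI)w=v is (-1,-2).
General solution: e^(-5t)[c_1·v + c_2·(t·v + w)].

x(t) = c_1e^(-5t) + c_2te^(-5t) - c_2e^(-5t), z(t) = 3c_1e^(-5t) + 3c_2te^(-5t) - 2c_2e^(-5t)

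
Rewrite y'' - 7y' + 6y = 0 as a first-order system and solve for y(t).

y(t) = C_1e^(t) + C_2e^(6t)

Let x_1 = y, x_2 = y'. Then x_1' = x_2 and x_2' = -6x_1 + 7x_2.
A = [[0,1],[-6,7]]; det(A-λI) = λ^2 - 7λ + 6.
Eigenvalues λ = 1, 6 with eigenvectors (1,1), (1,6).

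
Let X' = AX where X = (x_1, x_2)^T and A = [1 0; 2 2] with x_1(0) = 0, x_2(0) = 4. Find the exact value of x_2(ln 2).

A = [[1,0],[2,2]]; eigenvalues λ = 1, 2.
Eigenvectors: (-1,2) for λ=1, (0,1) for λ=2.
From the initial condition, c_1 = 0, c_2 = 4.
x_2(ln 2) = (0)(2^1)(2) + (4)(2^2)(1) = 16.

16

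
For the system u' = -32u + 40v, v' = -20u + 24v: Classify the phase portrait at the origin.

A = [[-32,40],[-20,24]]; det(A-λI) = λ^2 + 8λ + 32.
λ = -4 ± 4i: negative real part.

stable spiral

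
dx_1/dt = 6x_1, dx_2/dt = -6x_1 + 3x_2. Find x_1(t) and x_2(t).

x_1(t) = -C_1e^(6t), x_2(t) = 2C_1e^(6t) - C_2e^(3t)

Coefficient matrix A = [[6, 0], [-6, 3]].
Characteristic polynomial det(A - λI) = λ^2 - 9λ + 18 = 0.
Eigenvalues λ = 6, 3.
For λ=6: (A-λI) row 2 is [-6, -3], so an eigenvector is (-1, 2).
For λ=3: (A-λI) row 1 is [3, 0], so an eigenvector is (0, -1).
General solution: C_1e^(6t)(-1,2) + C_2e^(3t)(0,-1).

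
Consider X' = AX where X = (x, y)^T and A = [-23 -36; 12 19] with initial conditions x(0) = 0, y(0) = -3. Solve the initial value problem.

Coefficient matrix A = [[-23, -36], [12, 19]].
Characteristic polynomial det(A - λI) = λ^2 + 4λ - 5 = 0.
Eigenvalues λ = 1, -5.
For λ=1: (A-λI) row 1 is [-24, -36], so an eigenvector is (3, -2).
For λ=-5: (A-λI) row 1 is [-18, -36], so an eigenvector is (-2, 1).
General solution: c_1e^(t)(3,-2) + c_2e^(-5t)(-2,1).
Applying x(0)=0, y(0)=-3 gives c_1=6, c_2=9.

x(t) = 18e^(t) - 18e^(-5t), y(t) = -12e^(t) + 9e^(-5t)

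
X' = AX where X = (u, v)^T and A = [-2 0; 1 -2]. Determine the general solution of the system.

u(t) = -c_2e^(-2t), v(t) = -c_1e^(-2t) - c_2te^(-2t) - 3c_2e^(-2t)

Coefficient matrix A = [[-2, 0], [1, -2]].
Characteristic polynomial det(A - λI) = λ^2 + 4λ + 4 = 0.
Single eigenvalue λ = -2 with algebraic multiplicity 2.
Eigenvector v = (0,-1); generalized eigenvector w with (A-λI)w=v is (-1,-3).
General solution: e^(-2t)[c_1·v + c_2·(t·v + w)].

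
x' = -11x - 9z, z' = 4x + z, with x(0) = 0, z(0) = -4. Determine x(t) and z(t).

Coefficient matrix A = [[-11, -9], [4, 1]].
Characteristic polynomial det(A - λI) = λ^2 + 10λ + 25 = 0.
Single eigenvalue λ = -5 with algebraic multiplicity 2.
Eigenvector v = (3,-2); generalized eigenvector w with (A-λI)w=v is (-2,1).
General solution: e^(-5t)[K_1·v + K_2·(t·v + w)].
Applying x(0)=0, z(0)=-4 gives K_1=8, K_2=12.

x(t) = 36te^(-5t), z(t) = -24te^(-5t) - 4e^(-5t)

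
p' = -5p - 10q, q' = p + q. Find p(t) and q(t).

p(t) = -K_1e^(-2t)sin(t) - 3K_1e^(-2t)cos(t) - 3K_2e^(-2t)sin(t) + K_2e^(-2t)cos(t), q(t) = K_1e^(-2t)cos(t) + K_2e^(-2t)sin(t)

Coefficient matrix A = [[-5, -10], [1, 1]].
Characteristic polynomial det(A - λI) = λ^2 + 4λ + 5 = 0.
Eigenvalues λ = -2 ± i (complex conjugate pair).
For λ=-2+i: an eigenvector is (-3,1) - i(-1,0) = (-3 + i, 1).
A real fundamental pair from Re and Im of e^((-2+i)t)v: X_1 = e^(-2t)(cos(t)·(-3,1) + sin(t)·(-1,0)), X_2 = e^(-2t)(sin(t)·(-3,1) - cos(t)·(-1,0)).
General solution: K_1X_1 + K_2X_2.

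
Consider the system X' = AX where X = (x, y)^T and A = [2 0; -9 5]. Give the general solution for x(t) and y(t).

Coefficient matrix A = [[2, 0], [-9, 5]].
Characteristic polynomial det(A - λI) = λ^2 - 7λ + 10 = 0.
Eigenvalues λ = 5, 2.
For λ=5: (A-λI) row 1 is [-3, 0], so an eigenvector is (0, -1).
For λ=2: (A-λI) row 2 is [-9, 3], so an eigenvector is (-1, -3).
General solution: K_1e^(5t)(0,-1) + K_2e^(2t)(-1,-3).

x(t) = -K_2e^(2t), y(t) = -K_1e^(5t) - 3K_2e^(2t)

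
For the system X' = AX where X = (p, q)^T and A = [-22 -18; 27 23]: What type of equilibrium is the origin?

saddle

A = [[-22,-18],[27,23]]; det(A-λI) = λ^2 - λ - 20.
λ = -4, 5: opposite signs.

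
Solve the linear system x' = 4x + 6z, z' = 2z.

Coefficient matrix A = [[4, 6], [0, 2]].
Characteristic polynomial det(A - λI) = λ^2 - 6λ + 8 = 0.
Eigenvalues λ = 4, 2.
For λ=4: (A-λI) row 1 is [0, 6], so an eigenvector is (-1, 0).
For λ=2: (A-λI) row 1 is [2, 6], so an eigenvector is (3, -1).
General solution: K_1e^(4t)(-1,0) + K_2e^(2t)(3,-1).

x(t) = -K_1e^(4t) + 3K_2e^(2t), z(t) = -K_2e^(2t)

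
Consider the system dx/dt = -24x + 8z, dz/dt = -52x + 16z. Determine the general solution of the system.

x(t) = -C_1e^(-4t)sin(4t) - C_1e^(-4t)cos(4t) - C_2e^(-4t)sin(4t) + C_2e^(-4t)cos(4t), z(t) = -2C_1e^(-4t)sin(4t) - 3C_1e^(-4t)cos(4t) - 3C_2e^(-4t)sin(4t) + 2C_2e^(-4t)cos(4t)

Coefficient matrix A = [[-24, 8], [-52, 16]].
Characteristic polynomial det(A - λI) = λ^2 + 8λ + 32 = 0.
Eigenvalues λ = -4 ± 4i (complex conjugate pair).
For λ=-4+4i: an eigenvector is (-1,-3) - i(-1,-2) = (-1 + i, -3 + 2i).
A real fundamental pair from Re and Im of e^((-4+4i)t)v: X_1 = e^(-4t)(cos(4t)·(-1,-3) + sin(4t)·(-1,-2)), X_2 = e^(-4t)(sin(4t)·(-1,-3) - cos(4t)·(-1,-2)).
General solution: C_1X_1 + C_2X_2.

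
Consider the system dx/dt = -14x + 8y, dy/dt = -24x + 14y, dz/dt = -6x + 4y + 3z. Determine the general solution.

x(t) = 2C_1e^(-2t) - C_2e^(2t), y(t) = 3C_1e^(-2t) - 2C_2e^(2t), z(t) = 2C_2e^(2t) + C_3e^(3t)

Coefficient matrix A = [[-14, 8, 0], [-24, 14, 0], [-6, 4, 3]].
det(A - λI) = 0 gives eigenvalues λ = -2, 2, 3.
For λ=-2: eigenvector (2,3,0).
For λ=2: eigenvector (-1,-2,2).
For λ=3: eigenvector (0,0,1).
General solution: C_1e^(-2t)(2,3,0) + C_2e^(2t)(-1,-2,2) + C_3e^(3t)(0,0,1).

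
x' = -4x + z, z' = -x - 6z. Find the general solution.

Coefficient matrix A = [[-4, 1], [-1, -6]].
Characteristic polynomial det(A - λI) = λ^2 + 10λ + 25 = 0.
Single eigenvalue λ = -5 with algebraic multiplicity 2.
Eigenvector v = (-1,1); generalized eigenvector w with (A-λI)w=v is (0,-1).
General solution: e^(-5t)[K_1·v + K_2·(t·v + w)].

x(t) = -K_1e^(-5t) - K_2te^(-5t), z(t) = K_1e^(-5t) + K_2te^(-5t) - K_2e^(-5t)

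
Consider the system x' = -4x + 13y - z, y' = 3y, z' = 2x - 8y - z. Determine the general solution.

x(t) = 2C_1e^(3t) - C_2e^(-2t) - C_3e^(-3t), y(t) = C_1e^(3t), z(t) = -C_1e^(3t) + 2C_2e^(-2t) + C_3e^(-3t)

Coefficient matrix A = [[-4, 13, -1], [0, 3, 0], [2, -8, -1]].
det(A - λI) = 0 gives eigenvalues λ = 3, -2, -3.
For λ=3: eigenvector (2,1,-1).
For λ=-2: eigenvector (-1,0,2).
For λ=-3: eigenvector (-1,0,1).
General solution: C_1e^(3t)(2,1,-1) + C_2e^(-2t)(-1,0,2) + C_3e^(-3t)(-1,0,1).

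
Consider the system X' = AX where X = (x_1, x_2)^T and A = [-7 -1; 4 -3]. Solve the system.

Coefficient matrix A = [[-7, -1], [4, -3]].
Characteristic polynomial det(A - λI) = λ^2 + 10λ + 25 = 0.
Single eigenvalue λ = -5 with algebraic multiplicity 2.
Eigenvector v = (-1,2); generalized eigenvector w with (A-λI)w=v is (0,1).
General solution: e^(-5t)[c_1·v + c_2·(t·v + w)].

x_1(t) = -c_1e^(-5t) - c_2te^(-5t), x_2(t) = 2c_1e^(-5t) + 2c_2te^(-5t) + c_2e^(-5t)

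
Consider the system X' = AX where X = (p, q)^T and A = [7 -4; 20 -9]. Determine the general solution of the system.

Coefficient matrix A = [[7, -4], [20, -9]].
Characteristic polynomial det(A - λI) = λ^2 + 2λ + 17 = 0.
Eigenvalues λ = -1 ± 4i (complex conjugate pair).
For λ=-1+4i: an eigenvector is (0,-1) - i(1,2) = (0 - i, -1 - 2i).
A real fundamental pair from Re and Im of e^((-1+4i)t)v: X_1 = e^(-t)(cos(4t)·(0,-1) + sin(4t)·(1,2)), X_2 = e^(-t)(sin(4t)·(0,-1) - cos(4t)·(1,2)).
General solution: C_1X_1 + C_2X_2.

p(t) = C_1e^(-t)sin(4t) - C_2e^(-t)cos(4t), q(t) = 2C_1e^(-t)sin(4t) - C_1e^(-t)cos(4t) - C_2e^(-t)sin(4t) - 2C_2e^(-t)cos(4t)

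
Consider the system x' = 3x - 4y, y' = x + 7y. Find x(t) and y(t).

x(t) = 2K_1e^(5t) + 2K_2te^(5t) - K_2e^(5t), y(t) = -K_1e^(5t) - K_2te^(5t)

Coefficient matrix A = [[3, -4], [1, 7]].
Characteristic polynomial det(A - λI) = λ^2 - 10λ + 25 = 0.
Single eigenvalue λ = 5 with algebraic multiplicity 2.
Eigenvector v = (2,-1); generalized eigenvector w with (A-λI)w=v is (-1,0).
General solution: e^(5t)[K_1·v + K_2·(t·v + w)].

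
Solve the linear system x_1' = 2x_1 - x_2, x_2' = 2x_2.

x_1(t) = -c_1e^(2t) - c_2te^(2t) - 2c_2e^(2t), x_2(t) = c_2e^(2t)

Coefficient matrix A = [[2, -1], [0, 2]].
Characteristic polynomial det(A - λI) = λ^2 - 4λ + 4 = 0.
Single eigenvalue λ = 2 with algebraic multiplicity 2.
Eigenvector v = (-1,0); generalized eigenvector w with (A-λI)w=v is (-2,1).
General solution: e^(2t)[c_1·v + c_2·(t·v + w)].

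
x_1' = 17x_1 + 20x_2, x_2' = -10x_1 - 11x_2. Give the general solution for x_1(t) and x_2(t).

x_1(t) = 3C_1e^(3t)sin(2t) - C_1e^(3t)cos(2t) - C_2e^(3t)sin(2t) - 3C_2e^(3t)cos(2t), x_2(t) = -2C_1e^(3t)sin(2t) + C_1e^(3t)cos(2t) + C_2e^(3t)sin(2t) + 2C_2e^(3t)cos(2t)

Coefficient matrix A = [[17, 20], [-10, -11]].
Characteristic polynomial det(A - λI) = λ^2 - 6λ + 13 = 0.
Eigenvalues λ = 3 ± 2i (complex conjugate pair).
For λ=3+2i: an eigenvector is (-1,1) - i(3,-2) = (-1 - 3i, 1 + 2i).
A real fundamental pair from Re and Im of e^((3+2i)t)v: X_1 = e^(3t)(cos(2t)·(-1,1) + sin(2t)·(3,-2)), X_2 = e^(3t)(sin(2t)·(-1,1) - cos(2t)·(3,-2)).
General solution: C_1X_1 + C_2X_2.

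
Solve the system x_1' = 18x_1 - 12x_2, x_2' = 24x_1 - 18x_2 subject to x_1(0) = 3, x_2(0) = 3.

Coefficient matrix A = [[18, -12], [24, -18]].
Characteristic polynomial det(A - λI) = λ^2 - 36 = 0.
Eigenvalues λ = 6, -6.
For λ=6: (A-λI) row 1 is [12, -12], so an eigenvector is (1, 1).
For λ=-6: (A-λI) row 1 is [24, -12], so an eigenvector is (-1, -2).
General solution: C_1e^(6t)(1,1) + C_2e^(-6t)(-1,-2).
Applying x_1(0)=3, x_2(0)=3 gives C_1=3, C_2=0.

x_1(t) = 3e^(6t), x_2(t) = 3e^(6t)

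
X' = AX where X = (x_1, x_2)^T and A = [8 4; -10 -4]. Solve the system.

Coefficient matrix A = [[8, 4], [-10, -4]].
Characteristic polynomial det(A - λI) = λ^2 - 4λ + 8 = 0.
Eigenvalues λ = 2 ± 2i (complex conjugate pair).
For λ=2+2i: an eigenvector is (-1,2) - i(1,-1) = (-1 - i, 2 + i).
A real fundamental pair from Re and Im of e^((2+2i)t)v: X_1 = e^(2t)(cos(2t)·(-1,2) + sin(2t)·(1,-1)), X_2 = e^(2t)(sin(2t)·(-1,2) - cos(2t)·(1,-1)).
General solution: c_1X_1 + c_2X_2.

x_1(t) = c_1e^(2t)sin(2t) - c_1e^(2t)cos(2t) - c_2e^(2t)sin(2t) - c_2e^(2t)cos(2t), x_2(t) = -c_1e^(2t)sin(2t) + 2c_1e^(2t)cos(2t) + 2c_2e^(2t)sin(2t) + c_2e^(2t)cos(2t)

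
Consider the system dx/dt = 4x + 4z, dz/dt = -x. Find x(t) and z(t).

x(t) = 2K_1e^(2t) + 2K_2te^(2t) + 3K_2e^(2t), z(t) = -K_1e^(2t) - K_2te^(2t) - K_2e^(2t)

Coefficient matrix A = [[4, 4], [-1, 0]].
Characteristic polynomial det(A - λI) = λ^2 - 4λ + 4 = 0.
Single eigenvalue λ = 2 with algebraic multiplicity 2.
Eigenvector v = (2,-1); generalized eigenvector w with (A-λI)w=v is (3,-1).
General solution: e^(2t)[K_1·v + K_2·(t·v + w)].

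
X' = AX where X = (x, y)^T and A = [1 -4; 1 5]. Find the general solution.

x(t) = -2C_1e^(3t) - 2C_2te^(3t) - 3C_2e^(3t), y(t) = C_1e^(3t) + C_2te^(3t) + 2C_2e^(3t)

Coefficient matrix A = [[1, -4], [1, 5]].
Characteristic polynomial det(A - λI) = λ^2 - 6λ + 9 = 0.
Single eigenvalue λ = 3 with algebraic multiplicity 2.
Eigenvector v = (-2,1); generalized eigenvector w with (A-λI)w=v is (-3,2).
General solution: e^(3t)[C_1·v + C_2·(t·v + w)].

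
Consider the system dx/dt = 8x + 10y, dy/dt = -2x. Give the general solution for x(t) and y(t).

x(t) = -c_1e^(4t)sin(2t) + 2c_1e^(4t)cos(2t) + 2c_2e^(4t)sin(2t) + c_2e^(4t)cos(2t), y(t) = -c_1e^(4t)cos(2t) - c_2e^(4t)sin(2t)

Coefficient matrix A = [[8, 10], [-2, 0]].
Characteristic polynomial det(A - λI) = λ^2 - 8λ + 20 = 0.
Eigenvalues λ = 4 ± 2i (complex conjugate pair).
For λ=4+2i: an eigenvector is (2,-1) - i(-1,0) = (2 + i, -1).
A real fundamental pair from Re and Im of e^((4+2i)t)v: X_1 = e^(4t)(cos(2t)·(2,-1) + sin(2t)·(-1,0)), X_2 = e^(4t)(sin(2t)·(2,-1) - cos(2t)·(-1,0)).
General solution: c_1X_1 + c_2X_2.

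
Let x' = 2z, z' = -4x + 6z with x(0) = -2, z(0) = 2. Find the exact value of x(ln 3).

A = [[0,2],[-4,6]]; eigenvalues λ = 2, 4.
Eigenvectors: (1,1) for λ=2, (-1,-2) for λ=4.
From the initial condition, c_1 = -6, c_2 = -4.
x(ln 3) = (-6)(3^2)(1) + (-4)(3^4)(-1) = 270.

270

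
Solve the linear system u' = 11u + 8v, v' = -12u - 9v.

u(t) = 2C_1e^(-t) + C_2e^(3t), v(t) = -3C_1e^(-t) - C_2e^(3t)

Coefficient matrix A = [[11, 8], [-12, -9]].
Characteristic polynomial det(A - λI) = λ^2 - 2λ - 3 = 0.
Eigenvalues λ = -1, 3.
For λ=-1: (A-λI) row 1 is [12, 8], so an eigenvector is (2, -3).
For λ=3: (A-λI) row 1 is [8, 8], so an eigenvector is (1, -1).
General solution: C_1e^(-t)(2,-3) + C_2e^(3t)(1,-1).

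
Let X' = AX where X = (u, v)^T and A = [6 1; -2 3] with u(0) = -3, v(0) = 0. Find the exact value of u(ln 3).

A = [[6,1],[-2,3]]; eigenvalues λ = 5, 4.
Eigenvectors: (-1,1) for λ=5, (1,-2) for λ=4.
From the initial condition, c_1 = 6, c_2 = 3.
u(ln 3) = (6)(3^5)(-1) + (3)(3^4)(1) = -1215.

-1215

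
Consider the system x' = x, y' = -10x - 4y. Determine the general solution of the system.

Coefficient matrix A = [[1, 0], [-10, -4]].
Characteristic polynomial det(A - λI) = λ^2 + 3λ - 4 = 0.
Eigenvalues λ = 1, -4.
For λ=1: (A-λI) row 2 is [-10, -5], so an eigenvector is (1, -2).
For λ=-4: (A-λI) row 1 is [5, 0], so an eigenvector is (0, -1).
General solution: c_1e^(t)(1,-2) + c_2e^(-4t)(0,-1).

x(t) = c_1e^(t), y(t) = -2c_1e^(t) - c_2e^(-4t)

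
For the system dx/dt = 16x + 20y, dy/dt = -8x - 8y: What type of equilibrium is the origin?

unstable spiral

A = [[16,20],[-8,-8]]; det(A-λI) = λ^2 - 8λ + 32.
λ = 4 ± 4i: positive real part.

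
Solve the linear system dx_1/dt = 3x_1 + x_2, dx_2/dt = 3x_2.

Coefficient matrix A = [[3, 1], [0, 3]].
Characteristic polynomial det(A - λI) = λ^2 - 6λ + 9 = 0.
Single eigenvalue λ = 3 with algebraic multiplicity 2.
Eigenvector v = (-1,0); generalized eigenvector w with (A-λI)w=v is (1,-1).
General solution: e^(3t)[c_1·v + c_2·(t·v + w)].

x_1(t) = -c_1e^(3t) - c_2te^(3t) + c_2e^(3t), x_2(t) = -c_2e^(3t)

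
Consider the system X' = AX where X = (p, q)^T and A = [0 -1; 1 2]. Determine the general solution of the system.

p(t) = C_1e^(t) + C_2te^(t) + C_2e^(t), q(t) = -C_1e^(t) - C_2te^(t) - 2C_2e^(t)

Coefficient matrix A = [[0, -1], [1, 2]].
Characteristic polynomial det(A - λI) = λ^2 - 2λ + 1 = 0.
Single eigenvalue λ = 1 with algebraic multiplicity 2.
Eigenvector v = (1,-1); generalized eigenvector w with (A-λI)w=v is (1,-2).
General solution: e^(t)[C_1·v + C_2·(t·v + w)].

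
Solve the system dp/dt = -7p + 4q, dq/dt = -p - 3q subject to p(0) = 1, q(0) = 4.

p(t) = 14te^(-5t) + e^(-5t), q(t) = 7te^(-5t) + 4e^(-5t)

Coefficient matrix A = [[-7, 4], [-1, -3]].
Characteristic polynomial det(A - λI) = λ^2 + 10λ + 25 = 0.
Single eigenvalue λ = -5 with algebraic multiplicity 2.
Eigenvector v = (-2,-1); generalized eigenvector w with (A-λI)w=v is (-3,-2).
General solution: e^(-5t)[C_1·v + C_2·(t·v + w)].
Applying p(0)=1, q(0)=4 gives C_1=10, C_2=-7.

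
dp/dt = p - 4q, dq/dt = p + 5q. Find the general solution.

Coefficient matrix A = [[1, -4], [1, 5]].
Characteristic polynomial det(A - λI) = λ^2 - 6λ + 9 = 0.
Single eigenvalue λ = 3 with algebraic multiplicity 2.
Eigenvector v = (2,-1); generalized eigenvector w with (A-λI)w=v is (-3,1).
General solution: e^(3t)[K_1·v + K_2·(t·v + w)].

p(t) = 2K_1e^(3t) + 2K_2te^(3t) - 3K_2e^(3t), q(t) = -K_1e^(3t) - K_2te^(3t) + K_2e^(3t)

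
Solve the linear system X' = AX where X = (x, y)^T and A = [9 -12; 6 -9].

x(t) = -C_1e^(-3t) - 2C_2e^(3t), y(t) = -C_1e^(-3t) - C_2e^(3t)

Coefficient matrix A = [[9, -12], [6, -9]].
Characteristic polynomial det(A - λI) = λ^2 - 9 = 0.
Eigenvalues λ = -3, 3.
For λ=-3: (A-λI) row 1 is [12, -12], so an eigenvector is (-1, -1).
For λ=3: (A-λI) row 1 is [6, -12], so an eigenvector is (-2, -1).
General solution: C_1e^(-3t)(-1,-1) + C_2e^(3t)(-2,-1).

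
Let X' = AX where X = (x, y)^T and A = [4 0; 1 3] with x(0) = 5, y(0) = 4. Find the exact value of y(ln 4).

1216

A = [[4,0],[1,3]]; eigenvalues λ = 4, 3.
Eigenvectors: (1,1) for λ=4, (0,-1) for λ=3.
From the initial condition, c_1 = 5, c_2 = 1.
y(ln 4) = (5)(4^4)(1) + (1)(4^3)(-1) = 1216.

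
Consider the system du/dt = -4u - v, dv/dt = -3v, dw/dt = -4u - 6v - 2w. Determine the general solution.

Coefficient matrix A = [[-4, -1, 0], [0, -3, 0], [-4, -6, -2]].
det(A - λI) = 0 gives eigenvalues λ = -2, -3, -4.
For λ=-2: eigenvector (0,0,1).
For λ=-3: eigenvector (-1,1,2).
For λ=-4: eigenvector (1,0,2).
General solution: C_1e^(-2t)(0,0,1) + C_2e^(-3t)(-1,1,2) + C_3e^(-4t)(1,0,2).

u(t) = -C_2e^(-3t) + C_3e^(-4t), v(t) = C_2e^(-3t), w(t) = C_1e^(-2t) + 2C_2e^(-3t) + 2C_3e^(-4t)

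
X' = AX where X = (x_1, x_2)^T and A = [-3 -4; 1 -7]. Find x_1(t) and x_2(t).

Coefficient matrix A = [[-3, -4], [1, -7]].
Characteristic polynomial det(A - λI) = λ^2 + 10λ + 25 = 0.
Single eigenvalue λ = -5 with algebraic multiplicity 2.
Eigenvector v = (2,1); generalized eigenvector w with (A-λI)w=v is (-1,-1).
General solution: e^(-5t)[C_1·v + C_2·(t·v + w)].

x_1(t) = 2C_1e^(-5t) + 2C_2te^(-5t) - C_2e^(-5t), x_2(t) = C_1e^(-5t) + C_2te^(-5t) - C_2e^(-5t)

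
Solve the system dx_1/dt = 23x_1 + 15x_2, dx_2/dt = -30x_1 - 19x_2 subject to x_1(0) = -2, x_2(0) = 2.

Coefficient matrix A = [[23, 15], [-30, -19]].
Characteristic polynomial det(A - λI) = λ^2 - 4λ + 13 = 0.
Eigenvalues λ = 2 ± 3i (complex conjugate pair).
For λ=2+3i: an eigenvector is (2,-3) - i(-1,1) = (2 + i, -3 - i).
A real fundamental pair from Re and Im of e^((2+3i)t)v: X_1 = e^(2t)(cos(3t)·(2,-3) + sin(3t)·(-1,1)), X_2 = e^(2t)(sin(3t)·(2,-3) - cos(3t)·(-1,1)).
General solution: K_1X_1 + K_2X_2.
Applying x_1(0)=-2, x_2(0)=2 gives K_1=0, K_2=-2.

x_1(t) = -4e^(2t)sin(3t) - 2e^(2t)cos(3t), x_2(t) = 6e^(2t)sin(3t) + 2e^(2t)cos(3t)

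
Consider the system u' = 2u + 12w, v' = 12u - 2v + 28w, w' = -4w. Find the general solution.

Coefficient matrix A = [[2, 0, 12], [12, -2, 28], [0, 0, -4]].
det(A - λI) = 0 gives eigenvalues λ = 2, -2, -4.
For λ=2: eigenvector (1,3,0).
For λ=-2: eigenvector (0,1,0).
For λ=-4: eigenvector (-2,-2,1).
General solution: K_1e^(2t)(1,3,0) + K_2e^(-2t)(0,1,0) + K_3e^(-4t)(-2,-2,1).

u(t) = K_1e^(2t) - 2K_3e^(-4t), v(t) = 3K_1e^(2t) + K_2e^(-2t) - 2K_3e^(-4t), w(t) = K_3e^(-4t)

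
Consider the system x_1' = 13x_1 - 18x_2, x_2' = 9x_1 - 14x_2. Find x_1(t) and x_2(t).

Coefficient matrix A = [[13, -18], [9, -14]].
Characteristic polynomial det(A - λI) = λ^2 + λ - 20 = 0.
Eigenvalues λ = 4, -5.
For λ=4: (A-λI) row 1 is [9, -18], so an eigenvector is (2, 1).
For λ=-5: (A-λI) row 1 is [18, -18], so an eigenvector is (-1, -1).
General solution: K_1e^(4t)(2,1) + K_2e^(-5t)(-1,-1).

x_1(t) = 2K_1e^(4t) - K_2e^(-5t), x_2(t) = K_1e^(4t) - K_2e^(-5t)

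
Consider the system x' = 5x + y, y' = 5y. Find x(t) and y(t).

Coefficient matrix A = [[5, 1], [0, 5]].
Characteristic polynomial det(A - λI) = λ^2 - 10λ + 25 = 0.
Single eigenvalue λ = 5 with algebraic multiplicity 2.
Eigenvector v = (1,0); generalized eigenvector w with (A-λI)w=v is (2,1).
General solution: e^(5t)[c_1·v + c_2·(t·v + w)].

x(t) = c_1e^(5t) + c_2te^(5t) + 2c_2e^(5t), y(t) = c_2e^(5t)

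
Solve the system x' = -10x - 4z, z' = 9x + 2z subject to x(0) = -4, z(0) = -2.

Coefficient matrix A = [[-10, -4], [9, 2]].
Characteristic polynomial det(A - λI) = λ^2 + 8λ + 16 = 0.
Single eigenvalue λ = -4 with algebraic multiplicity 2.
Eigenvector v = (2,-3); generalized eigenvector w with (A-λI)w=v is (1,-2).
General solution: e^(-4t)[K_1·v + K_2·(t·v + w)].
Applying x(0)=-4, z(0)=-2 gives K_1=-10, K_2=16.

x(t) = 32te^(-4t) - 4e^(-4t), z(t) = -48te^(-4t) - 2e^(-4t)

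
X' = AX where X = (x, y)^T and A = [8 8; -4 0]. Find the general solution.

Coefficient matrix A = [[8, 8], [-4, 0]].
Characteristic polynomial det(A - λI) = λ^2 - 8λ + 32 = 0.
Eigenvalues λ = 4 ± 4i (complex conjugate pair).
For λ=4+4i: an eigenvector is (-1,0) - i(-1,1) = (-1 + i, 0 - i).
A real fundamental pair from Re and Im of e^((4+4i)t)v: X_1 = e^(4t)(cos(4t)·(-1,0) + sin(4t)·(-1,1)), X_2 = e^(4t)(sin(4t)·(-1,0) - cos(4t)·(-1,1)).
General solution: K_1X_1 + K_2X_2.

x(t) = -K_1e^(4t)sin(4t) - K_1e^(4t)cos(4t) - K_2e^(4t)sin(4t) + K_2e^(4t)cos(4t), y(t) = K_1e^(4t)sin(4t) - K_2e^(4t)cos(4t)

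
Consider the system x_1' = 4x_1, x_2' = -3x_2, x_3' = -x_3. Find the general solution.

x_1(t) = c_1e^(4t), x_2(t) = c_2e^(-3t), x_3(t) = c_3e^(-t)

Coefficient matrix A = [[4, 0, 0], [0, -3, 0], [0, 0, -1]].
det(A - λI) = 0 gives eigenvalues λ = 4, -3, -1.
For λ=4: eigenvector (1,0,0).
For λ=-3: eigenvector (0,1,0).
For λ=-1: eigenvector (0,0,1).
General solution: c_1e^(4t)(1,0,0) + c_2e^(-3t)(0,1,0) + c_3e^(-t)(0,0,1).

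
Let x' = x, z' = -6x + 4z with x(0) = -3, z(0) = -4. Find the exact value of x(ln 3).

A = [[1,0],[-6,4]]; eigenvalues λ = 1, 4.
Eigenvectors: (1,2) for λ=1, (0,1) for λ=4.
From the initial condition, c_1 = -3, c_2 = 2.
x(ln 3) = (-3)(3^1)(1) + (2)(3^4)(0) = -9.

-9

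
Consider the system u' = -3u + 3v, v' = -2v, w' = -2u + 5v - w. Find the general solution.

u(t) = 3K_2e^(-2t) + K_3e^(-3t), v(t) = K_2e^(-2t), w(t) = K_1e^(-t) + K_2e^(-2t) + K_3e^(-3t)

Coefficient matrix A = [[-3, 3, 0], [0, -2, 0], [-2, 5, -1]].
det(A - λI) = 0 gives eigenvalues λ = -1, -2, -3.
For λ=-1: eigenvector (0,0,1).
For λ=-2: eigenvector (3,1,1).
For λ=-3: eigenvector (1,0,1).
General solution: K_1e^(-t)(0,0,1) + K_2e^(-2t)(3,1,1) + K_3e^(-3t)(1,0,1).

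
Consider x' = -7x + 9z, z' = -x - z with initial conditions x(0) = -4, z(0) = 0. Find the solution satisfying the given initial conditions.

x(t) = 12te^(-4t) - 4e^(-4t), z(t) = 4te^(-4t)

Coefficient matrix A = [[-7, 9], [-1, -1]].
Characteristic polynomial det(A - λI) = λ^2 + 8λ + 16 = 0.
Single eigenvalue λ = -4 with algebraic multiplicity 2.
Eigenvector v = (3,1); generalized eigenvector w with (A-λI)w=v is (-1,0).
General solution: e^(-4t)[c_1·v + c_2·(t·v + w)].
Applying x(0)=-4, z(0)=0 gives c_1=0, c_2=4.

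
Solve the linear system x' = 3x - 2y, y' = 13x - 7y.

x(t) = K_1e^(-2t)sin(t) + K_1e^(-2t)cos(t) + K_2e^(-2t)sin(t) - K_2e^(-2t)cos(t), y(t) = 3K_1e^(-2t)sin(t) + 2K_1e^(-2t)cos(t) + 2K_2e^(-2t)sin(t) - 3K_2e^(-2t)cos(t)

Coefficient matrix A = [[3, -2], [13, -7]].
Characteristic polynomial det(A - λI) = λ^2 + 4λ + 5 = 0.
Eigenvalues λ = -2 ± i (complex conjugate pair).
For λ=-2+i: an eigenvector is (1,2) - i(1,3) = (1 - i, 2 - 3i).
A real fundamental pair from Re and Im of e^((-2+i)t)v: X_1 = e^(-2t)(cos(t)·(1,2) + sin(t)·(1,3)), X_2 = e^(-2t)(sin(t)·(1,2) - cos(t)·(1,3)).
General solution: K_1X_1 + K_2X_2.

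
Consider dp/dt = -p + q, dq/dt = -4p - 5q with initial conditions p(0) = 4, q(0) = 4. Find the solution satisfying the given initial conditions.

Coefficient matrix A = [[-1, 1], [-4, -5]].
Characteristic polynomial det(A - λI) = λ^2 + 6λ + 9 = 0.
Single eigenvalue λ = -3 with algebraic multiplicity 2.
Eigenvector v = (1,-2); generalized eigenvector w with (A-λI)w=v is (0,1).
General solution: e^(-3t)[K_1·v + K_2·(t·v + w)].
Applying p(0)=4, q(0)=4 gives K_1=4, K_2=12.

p(t) = 12te^(-3t) + 4e^(-3t), q(t) = -24te^(-3t) + 4e^(-3t)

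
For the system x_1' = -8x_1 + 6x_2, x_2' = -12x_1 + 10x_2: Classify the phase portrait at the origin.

A = [[-8,6],[-12,10]]; det(A-λI) = λ^2 - 2λ - 8.
λ = -2, 4: opposite signs.

saddle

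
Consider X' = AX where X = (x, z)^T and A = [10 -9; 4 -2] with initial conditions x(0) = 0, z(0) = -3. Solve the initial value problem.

x(t) = 27te^(4t), z(t) = 18te^(4t) - 3e^(4t)

Coefficient matrix A = [[10, -9], [4, -2]].
Characteristic polynomial det(A - λI) = λ^2 - 8λ + 16 = 0.
Single eigenvalue λ = 4 with algebraic multiplicity 2.
Eigenvector v = (3,2); generalized eigenvector w with (A-λI)w=v is (-1,-1).
General solution: e^(4t)[C_1·v + C_2·(t·v + w)].
Applying x(0)=0, z(0)=-3 gives C_1=3, C_2=9.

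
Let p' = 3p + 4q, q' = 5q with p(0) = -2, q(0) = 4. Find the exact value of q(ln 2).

128

A = [[3,4],[0,5]]; eigenvalues λ = 3, 5.
Eigenvectors: (-1,0) for λ=3, (-2,-1) for λ=5.
From the initial condition, c_1 = 10, c_2 = -4.
q(ln 2) = (10)(2^3)(0) + (-4)(2^5)(-1) = 128.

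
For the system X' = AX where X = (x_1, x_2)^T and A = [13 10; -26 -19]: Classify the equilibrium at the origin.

stable spiral

A = [[13,10],[-26,-19]]; det(A-λI) = λ^2 + 6λ + 13.
λ = -3 ± 2i: negative real part.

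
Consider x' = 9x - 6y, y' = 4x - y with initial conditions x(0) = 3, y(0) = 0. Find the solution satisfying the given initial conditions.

Coefficient matrix A = [[9, -6], [4, -1]].
Characteristic polynomial det(A - λI) = λ^2 - 8λ + 15 = 0.
Eigenvalues λ = 5, 3.
For λ=5: (A-λI) row 1 is [4, -6], so an eigenvector is (-3, -2).
For λ=3: (A-λI) row 1 is [6, -6], so an eigenvector is (-1, -1).
General solution: c_1e^(5t)(-3,-2) + c_2e^(3t)(-1,-1).
Applying x(0)=3, y(0)=0 gives c_1=-3, c_2=6.

x(t) = 9e^(5t) - 6e^(3t), y(t) = 6e^(5t) - 6e^(3t)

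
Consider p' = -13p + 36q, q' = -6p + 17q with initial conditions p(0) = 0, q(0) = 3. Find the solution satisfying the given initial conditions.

Coefficient matrix A = [[-13, 36], [-6, 17]].
Characteristic polynomial det(A - λI) = λ^2 - 4λ - 5 = 0.
Eigenvalues λ = -1, 5.
For λ=-1: (A-λI) row 1 is [-12, 36], so an eigenvector is (-3, -1).
For λ=5: (A-λI) row 1 is [-18, 36], so an eigenvector is (2, 1).
General solution: C_1e^(-t)(-3,-1) + C_2e^(5t)(2,1).
Applying p(0)=0, q(0)=3 gives C_1=6, C_2=9.

p(t) = 18e^(5t) - 18e^(-t), q(t) = 9e^(5t) - 6e^(-t)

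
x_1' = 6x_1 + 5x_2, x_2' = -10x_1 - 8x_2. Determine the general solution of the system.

x_1(t) = C_1e^(-t)sin(t) - 2C_1e^(-t)cos(t) - 2C_2e^(-t)sin(t) - C_2e^(-t)cos(t), x_2(t) = -C_1e^(-t)sin(t) + 3C_1e^(-t)cos(t) + 3C_2e^(-t)sin(t) + C_2e^(-t)cos(t)

Coefficient matrix A = [[6, 5], [-10, -8]].
Characteristic polynomial det(A - λI) = λ^2 + 2λ + 2 = 0.
Eigenvalues λ = -1 ± i (complex conjugate pair).
For λ=-1+i: an eigenvector is (-2,3) - i(1,-1) = (-2 - i, 3 + i).
A real fundamental pair from Re and Im of e^((-1+i)t)v: X_1 = e^(-t)(cos(t)·(-2,3) + sin(t)·(1,-1)), X_2 = e^(-t)(sin(t)·(-2,3) - cos(t)·(1,-1)).
General solution: C_1X_1 + C_2X_2.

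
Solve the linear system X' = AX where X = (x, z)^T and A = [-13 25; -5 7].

Coefficient matrix A = [[-13, 25], [-5, 7]].
Characteristic polynomial det(A - λI) = λ^2 + 6λ + 34 = 0.
Eigenvalues λ = -3 ± 5i (complex conjugate pair).
For λ=-3+5i: an eigenvector is (1,0) - i(-2,-1) = (1 + 2i, 0 + i).
A real fundamental pair from Re and Im of e^((-3+5i)t)v: X_1 = e^(-3t)(cos(5t)·(1,0) + sin(5t)·(-2,-1)), X_2 = e^(-3t)(sin(5t)·(1,0) - cos(5t)·(-2,-1)).
General solution: K_1X_1 + K_2X_2.

x(t) = -2K_1e^(-3t)sin(5t) + K_1e^(-3t)cos(5t) + K_2e^(-3t)sin(5t) + 2K_2e^(-3t)cos(5t), z(t) = -K_1e^(-3t)sin(5t) + K_2e^(-3t)cos(5t)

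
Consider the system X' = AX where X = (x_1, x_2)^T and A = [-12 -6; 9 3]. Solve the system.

Coefficient matrix A = [[-12, -6], [9, 3]].
Characteristic polynomial det(A - λI) = λ^2 + 9λ + 18 = 0.
Eigenvalues λ = -3, -6.
For λ=-3: (A-λI) row 1 is [-9, -6], so an eigenvector is (2, -3).
For λ=-6: (A-λI) row 1 is [-6, -6], so an eigenvector is (-1, 1).
General solution: K_1e^(-3t)(2,-3) + K_2e^(-6t)(-1,1).

x_1(t) = 2K_1e^(-3t) - K_2e^(-6t), x_2(t) = -3K_1e^(-3t) + K_2e^(-6t)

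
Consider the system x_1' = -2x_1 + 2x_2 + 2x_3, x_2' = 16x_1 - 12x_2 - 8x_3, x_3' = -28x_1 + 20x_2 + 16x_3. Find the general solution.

x_1(t) = K_1e^(2t) + K_3e^(4t), x_2(t) = -K_2e^(-4t) - K_3e^(4t), x_3(t) = 2K_1e^(2t) + K_2e^(-4t) + 4K_3e^(4t)

Coefficient matrix A = [[-2, 2, 2], [16, -12, -8], [-28, 20, 16]].
det(A - λI) = 0 gives eigenvalues λ = 2, -4, 4.
For λ=2: eigenvector (1,0,2).
For λ=-4: eigenvector (0,-1,1).
For λ=4: eigenvector (1,-1,4).
General solution: K_1e^(2t)(1,0,2) + K_2e^(-4t)(0,-1,1) + K_3e^(4t)(1,-1,4).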